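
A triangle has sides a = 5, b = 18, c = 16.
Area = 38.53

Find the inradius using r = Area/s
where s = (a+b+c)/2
s = (5 + 18 + 16)/2 = 39/2 = 19.5
r = Area/s = 38.53/19.5 ≈ 1.9759

r = 1.976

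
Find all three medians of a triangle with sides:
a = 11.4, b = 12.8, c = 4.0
Median formula: m_a = ½√(2b² + 2c² − a²) (and cyclically). a² = 129.96, b² = 163.84, c² = 16.
m_a = ½√(2·163.84 + 2·16 − 129.96) = ½√229.72 ≈ ½·15.1565 ≈ 7.57826
m_b = ½√(2·129.96 + 2·16 − 163.84) = ½√128.08 ≈ ½·11.3172 ≈ 5.65862
m_c = ½√(2·129.96 + 2·163.84 − 16) = ½√571.6 ≈ ½·23.9082 ≈ 11.9541

m_a = 7.578, m_b = 5.659, m_c = 11.95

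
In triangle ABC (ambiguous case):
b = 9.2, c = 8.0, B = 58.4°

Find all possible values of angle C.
b/sin(B) = c/sin(C)  ⇒  sin(C) = c·sin(B)/b = 8.0·sin(58.4°)/9.2
sin(58.4°) ≈ 0.851727
sin(C) ≈ 8.0·0.851727/9.2 ≈ 6.81382/9.2 ≈ 0.740632
Candidate 1: C₁ = arcsin(0.740632) ≈ 47.7853°  →  A = 180° − 58.4° − 47.7853° ≈ 73.8147° > 0, valid
Candidate 2: C₂ = 180° − C₁ ≈ 132.215°  →  A = 180° − 58.4° − 132.215° ≈ -10.6147° ≤ 0, not a valid triangle

C = 47.79° (one solution)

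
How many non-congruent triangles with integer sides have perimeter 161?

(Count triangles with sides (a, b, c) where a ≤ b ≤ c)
Let a ≤ b ≤ c with a + b + c = 161. The only binding inequality is a + b > c, i.e. 161 − c > c, so c < 161/2; and c ≥ 161/3 since c is the largest side.
So 54 ≤ c ≤ 80. For each c, b runs from ⌈(161 − c)/2⌉ up to c (then a = 161 − b − c satisfies 1 ≤ a ≤ b automatically), giving c − ⌈(161 − c)/2⌉ + 1 choices.
Summing over c: 1 + 3 + 4 + 6 + … + 39 + 40  (27 terms, c = 54, …, 80) = 560
Check (closed form: nearest integer to p²/48 for even p, (p+3)²/48 for odd p): (161+3)²/48 = 164²/48 = 26896/48 ≈ 560.33 → 560

560 triangles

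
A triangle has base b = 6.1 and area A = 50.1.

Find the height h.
A = ½·b·h  ⇒  h = 2A/b = 2·50.1/6.1 = 100.2/6.1 ≈ 16.4262

h = 16.43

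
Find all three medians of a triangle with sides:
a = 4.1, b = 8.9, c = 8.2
Median formula: m_a = ½√(2b² + 2c² − a²) (and cyclically). a² = 16.81, b² = 79.21, c² = 67.24.
m_a = ½√(2·79.21 + 2·67.24 − 16.81) = ½√276.09 ≈ ½·16.616 ≈ 8.30798
m_b = ½√(2·16.81 + 2·67.24 − 79.21) = ½√88.89 ≈ ½·9.42815 ≈ 4.71407
m_c = ½√(2·16.81 + 2·79.21 − 67.24) = ½√124.8 ≈ ½·11.1714 ≈ 5.5857

m_a = 8.308, m_b = 4.714, m_c = 5.586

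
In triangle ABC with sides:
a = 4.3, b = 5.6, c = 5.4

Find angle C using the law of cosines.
c² = a² + b² − 2ab·cos(C)  ⇒  cos(C) = (a² + b² − c²)/(2ab)
cos(C) = (4.3² + 5.6² − 5.4²)/(2·4.3·5.6) = (18.49 + 31.36 − 29.16)/48.16 = 20.69/48.16 ≈ 0.42961
C = arccos(0.42961) ≈ 64.5572°

C = 64.56°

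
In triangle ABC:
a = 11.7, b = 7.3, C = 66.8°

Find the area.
Two sides and the included angle (SAS): A = ½·a·b·sin(C) = ½·11.7·7.3·sin(66.8°)
sin(66.8°) ≈ 0.919135
A ≈ ½·85.41·0.919135 = 42.705·0.919135 ≈ 39.2517

Area = 39.25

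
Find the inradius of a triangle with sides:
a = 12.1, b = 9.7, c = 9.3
r = Area/s where s is the semi-perimeter.
s = (12.1 + 9.7 + 9.3)/2 = 31.1/2 = 15.55
Area = √(s(s−a)(s−b)(s−c)) = √(15.55·3.45·5.85·6.25) ≈ √1961.49 ≈ 44.2887
r ≈ 44.2887/15.55 ≈ 2.84815

r = 2.848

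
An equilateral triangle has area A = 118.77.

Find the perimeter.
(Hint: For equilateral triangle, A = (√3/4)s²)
A = (√3/4)s²  ⇒  s² = 4A/√3 = 4·118.77/√3 = 475.08/1.73205 ≈ 274.288
s ≈ √274.288 ≈ 16.5616
Perimeter = 3s ≈ 3·16.5616 ≈ 49.6849

Perimeter = 49.68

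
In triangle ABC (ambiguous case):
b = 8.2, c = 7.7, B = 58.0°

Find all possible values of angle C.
b/sin(B) = c/sin(C)  ⇒  sin(C) = c·sin(B)/b = 7.7·sin(58.0°)/8.2
sin(58.0°) ≈ 0.848048
sin(C) ≈ 7.7·0.848048/8.2 ≈ 6.52997/8.2 ≈ 0.796338
Candidate 1: C₁ = arcsin(0.796338) ≈ 52.7818°  →  A = 180° − 58.0° − 52.7818° ≈ 69.2182° > 0, valid
Candidate 2: C₂ = 180° − C₁ ≈ 127.218°  →  A = 180° − 58.0° − 127.218° ≈ -5.2182° ≤ 0, not a valid triangle

C = 52.78° (one solution)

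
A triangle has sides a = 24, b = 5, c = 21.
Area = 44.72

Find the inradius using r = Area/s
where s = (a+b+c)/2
s = (24 + 5 + 21)/2 = 50/2 = 25
r = Area/s = 44.72/25 ≈ 1.7888

r = 1.789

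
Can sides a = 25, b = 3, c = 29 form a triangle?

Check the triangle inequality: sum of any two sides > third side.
a + b vs c: 25 + 3 = 28 ≤ 29  ✗
a + c vs b: 25 + 29 = 54 > 3  ✓
b + c vs a: 3 + 29 = 32 > 25  ✓

No: 25 + 3 = 28 is not > 29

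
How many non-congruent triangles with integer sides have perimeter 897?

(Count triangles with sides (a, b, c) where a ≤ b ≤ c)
Let a ≤ b ≤ c with a + b + c = 897. The only binding inequality is a + b > c, i.e. 897 − c > c, so c < 897/2; and c ≥ 897/3 since c is the largest side.
So 299 ≤ c ≤ 448. For each c, b runs from ⌈(897 − c)/2⌉ up to c (then a = 897 − b − c satisfies 1 ≤ a ≤ b automatically), giving c − ⌈(897 − c)/2⌉ + 1 choices.
Summing over c: 1 + 2 + 4 + 5 + … + 223 + 224  (150 terms, c = 299, …, 448) = 16875
Check (closed form: nearest integer to p²/48 for even p, (p+3)²/48 for odd p): (897+3)²/48 = 900²/48 = 810000/48 ≈ 16875.00 → 16875

16875 triangles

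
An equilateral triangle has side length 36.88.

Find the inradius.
r = Area/s with s the semi-perimeter.
Area = (√3/4)·36.88² = (√3/4)·1360.1344 ≈ 0.433013·1360.1344 ≈ 588.955
s = 3·36.88/2 = 55.32
r ≈ 588.955/55.32 ≈ 10.6463
(Equivalently r = side/(2√3) = 36.88/3.4641 ≈ 10.6463.)

r = 10.65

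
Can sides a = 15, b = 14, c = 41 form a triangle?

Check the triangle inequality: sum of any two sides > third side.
a + b vs c: 15 + 14 = 29 ≤ 41  ✗
a + c vs b: 15 + 41 = 56 > 14  ✓
b + c vs a: 14 + 41 = 55 > 15  ✓

No: 15 + 14 = 29 is not > 41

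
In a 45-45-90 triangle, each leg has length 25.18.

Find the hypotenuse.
In a 45-45-90 triangle the sides are in ratio 1 : 1 : √2, so hypotenuse = leg·√2.
Hypotenuse = 25.18·√2 ≈ 25.18·1.41421 ≈ 35.6099

Hypotenuse = 25.18√2 = 35.61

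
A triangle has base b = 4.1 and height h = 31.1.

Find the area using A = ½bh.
A = ½·b·h = ½·4.1·31.1 = ½·127.51 = 63.755

Area = 63.755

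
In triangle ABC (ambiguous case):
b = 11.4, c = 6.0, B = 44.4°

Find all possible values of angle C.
b/sin(B) = c/sin(C)  ⇒  sin(C) = c·sin(B)/b = 6.0·sin(44.4°)/11.4
sin(44.4°) ≈ 0.699663
sin(C) ≈ 6.0·0.699663/11.4 ≈ 4.19798/11.4 ≈ 0.368244
Candidate 1: C₁ = arcsin(0.368244) ≈ 21.6074°  →  A = 180° − 44.4° − 21.6074° ≈ 113.993° > 0, valid
Candidate 2: C₂ = 180° − C₁ ≈ 158.393°  →  A = 180° − 44.4° − 158.393° ≈ -22.7926° ≤ 0, not a valid triangle

C = 21.61° (one solution)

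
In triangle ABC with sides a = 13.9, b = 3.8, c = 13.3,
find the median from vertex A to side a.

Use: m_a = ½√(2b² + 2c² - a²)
m_a = ½√(2·3.8² + 2·13.3² − 13.9²) = ½√(2·14.44 + 2·176.89 − 193.21) = ½√(28.88 + 353.78 − 193.21) = ½√189.45
√189.45 ≈ 13.7641, so m_a ≈ 6.88204

m_a = 6.882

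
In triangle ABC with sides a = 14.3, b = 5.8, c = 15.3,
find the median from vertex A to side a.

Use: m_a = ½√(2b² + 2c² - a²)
m_a = ½√(2·5.8² + 2·15.3² − 14.3²) = ½√(2·33.64 + 2·234.09 − 204.49) = ½√(67.28 + 468.18 − 204.49) = ½√330.97
√330.97 ≈ 18.1926, so m_a ≈ 9.09629

m_a = 9.096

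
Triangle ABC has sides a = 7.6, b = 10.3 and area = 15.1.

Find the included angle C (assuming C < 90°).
Area = ½·a·b·sin(C)  ⇒  sin(C) = 2·Area/(a·b) = 2·15.1/(7.6·10.3) = 30.2/78.28 ≈ 0.385795
C = arcsin(0.385795) ≈ 22.6931° (taking the acute solution since C < 90°)

C = 22.69°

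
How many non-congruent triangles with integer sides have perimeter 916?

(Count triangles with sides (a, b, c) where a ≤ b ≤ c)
Let a ≤ b ≤ c with a + b + c = 916. The only binding inequality is a + b > c, i.e. 916 − c > c, so c < 916/2; and c ≥ 916/3 since c is the largest side.
So 306 ≤ c ≤ 457. For each c, b runs from ⌈(916 − c)/2⌉ up to c (then a = 916 − b − c satisfies 1 ≤ a ≤ b automatically), giving c − ⌈(916 − c)/2⌉ + 1 choices.
Summing over c: 2 + 3 + 5 + 6 + … + 227 + 228  (152 terms, c = 306, …, 457) = 17480
Check (closed form: nearest integer to p²/48 for even p, (p+3)²/48 for odd p): 916²/48 = 839056/48 ≈ 17480.33 → 17480

17480 triangles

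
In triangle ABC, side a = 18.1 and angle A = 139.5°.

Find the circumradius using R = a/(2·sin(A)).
R = a/(2·sin(A)) = 18.1/(2·sin(139.5°))
sin(139.5°) ≈ 0.649448
R ≈ 18.1/(2·0.649448) = 18.1/1.2989 ≈ 13.9349

R = 13.93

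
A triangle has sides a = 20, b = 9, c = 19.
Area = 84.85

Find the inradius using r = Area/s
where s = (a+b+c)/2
s = (20 + 9 + 19)/2 = 48/2 = 24
r = Area/s = 84.85/24 ≈ 3.53542

r = 3.535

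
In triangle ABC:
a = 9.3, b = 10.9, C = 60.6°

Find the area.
Two sides and the included angle (SAS): A = ½·a·b·sin(C) = ½·9.3·10.9·sin(60.6°)
sin(60.6°) ≈ 0.871214
A ≈ ½·101.37·0.871214 = 50.685·0.871214 ≈ 44.1575

Area = 44.16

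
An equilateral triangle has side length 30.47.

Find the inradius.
r = Area/s with s the semi-perimeter.
Area = (√3/4)·30.47² = (√3/4)·928.4209 ≈ 0.433013·928.4209 ≈ 402.018
s = 3·30.47/2 = 45.705
r ≈ 402.018/45.705 ≈ 8.79593
(Equivalently r = side/(2√3) = 30.47/3.4641 ≈ 8.79593.)

r = 8.796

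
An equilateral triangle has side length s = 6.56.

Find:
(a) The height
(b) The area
(a) The height splits the triangle into two 30-60-90 halves: h = s·√3/2 = 6.56·1.73205/2 ≈ 11.3623/2 ≈ 5.68113
(b) Area = (√3/4)·s² = (√3/4)·6.56² = (√3/4)·43.0336 ≈ 0.433013·43.0336 ≈ 18.6341

Height = 5.681, Area = 18.63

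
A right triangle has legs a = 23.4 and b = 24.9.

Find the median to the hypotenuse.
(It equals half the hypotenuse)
Hypotenuse c = √(a² + b²) = √(547.56 + 620.01) = √1167.57 ≈ 34.1697
Median to hypotenuse = c/2 ≈ 34.1697/2 ≈ 17.0849

Median = 17.08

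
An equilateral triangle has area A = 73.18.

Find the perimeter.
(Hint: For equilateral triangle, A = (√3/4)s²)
A = (√3/4)s²  ⇒  s² = 4A/√3 = 4·73.18/√3 = 292.72/1.73205 ≈ 169.002
s ≈ √169.002 ≈ 13.0001
Perimeter = 3s ≈ 3·13.0001 ≈ 39.0002

Perimeter = 39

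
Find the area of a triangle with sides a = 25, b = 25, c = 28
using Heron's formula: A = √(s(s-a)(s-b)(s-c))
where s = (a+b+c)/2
s = (25 + 25 + 28)/2 = 78/2 = 39
s − a = 14, s − b = 14, s − c = 11
s(s−a)(s−b)(s−c) = 39·14·14·11 = 84084
Area = √84084 ≈ 289.972

s = 39.0, Area = 290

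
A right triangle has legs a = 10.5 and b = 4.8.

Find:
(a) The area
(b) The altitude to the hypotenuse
(a) The legs are perpendicular, so Area = ½·a·b = ½·10.5·4.8 = ½·50.4 = 25.2
(b) Hypotenuse c = √(a² + b²) = √(110.25 + 23.04) = √133.29 ≈ 11.5451
    Area = ½·c·h_c  ⇒  h_c = 2·Area/c = 50.4/11.5451 ≈ 4.36548

Area = 25.2, h_c = 4.365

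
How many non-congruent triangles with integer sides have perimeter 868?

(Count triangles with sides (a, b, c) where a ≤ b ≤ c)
Let a ≤ b ≤ c with a + b + c = 868. The only binding inequality is a + b > c, i.e. 868 − c > c, so c < 868/2; and c ≥ 868/3 since c is the largest side.
So 290 ≤ c ≤ 433. For each c, b runs from ⌈(868 − c)/2⌉ up to c (then a = 868 − b − c satisfies 1 ≤ a ≤ b automatically), giving c − ⌈(868 − c)/2⌉ + 1 choices.
Summing over c: 2 + 3 + 5 + 6 + … + 215 + 216  (144 terms, c = 290, …, 433) = 15696
Check (closed form: nearest integer to p²/48 for even p, (p+3)²/48 for odd p): 868²/48 = 753424/48 ≈ 15696.33 → 15696

15696 triangles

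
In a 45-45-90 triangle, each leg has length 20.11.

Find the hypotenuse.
In a 45-45-90 triangle the sides are in ratio 1 : 1 : √2, so hypotenuse = leg·√2.
Hypotenuse = 20.11·√2 ≈ 20.11·1.41421 ≈ 28.4398

Hypotenuse = 20.11√2 = 28.44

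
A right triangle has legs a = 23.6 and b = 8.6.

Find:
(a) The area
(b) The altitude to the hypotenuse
(a) The legs are perpendicular, so Area = ½·a·b = ½·23.6·8.6 = ½·202.96 = 101.48
(b) Hypotenuse c = √(a² + b²) = √(556.96 + 73.96) = √630.92 ≈ 25.1181
    Area = ½·c·h_c  ⇒  h_c = 2·Area/c = 202.96/25.1181 ≈ 8.08022

Area = 101.48, h_c = 8.08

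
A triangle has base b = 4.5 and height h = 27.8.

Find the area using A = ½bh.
A = ½·b·h = ½·4.5·27.8 = ½·125.1 = 62.55

Area = 62.55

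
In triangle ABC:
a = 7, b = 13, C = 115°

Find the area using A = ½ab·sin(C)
A = ½·a·b·sin(C) = ½·7·13·sin(115°)
sin(115°) ≈ 0.906308
A ≈ ½·91·0.906308 = 45.5·0.906308 ≈ 41.237

Area = 41.24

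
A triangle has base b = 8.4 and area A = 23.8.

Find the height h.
A = ½·b·h  ⇒  h = 2A/b = 2·23.8/8.4 = 47.6/8.4 ≈ 5.66667

h = 5.667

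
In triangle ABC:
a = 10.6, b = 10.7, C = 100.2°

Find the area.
Two sides and the included angle (SAS): A = ½·a·b·sin(C) = ½·10.6·10.7·sin(100.2°)
sin(100.2°) ≈ 0.984196
A ≈ ½·113.42·0.984196 = 56.71·0.984196 ≈ 55.8137

Area = 55.81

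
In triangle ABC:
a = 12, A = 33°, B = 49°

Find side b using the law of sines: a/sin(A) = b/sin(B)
a/sin(A) = b/sin(B)  ⇒  b = a·sin(B)/sin(A) = 12·sin(49°)/sin(33°)
sin(49°) ≈ 0.75471, sin(33°) ≈ 0.544639
b ≈ 12·0.75471/0.544639 ≈ 9.05651/0.544639 ≈ 16.6285

b = 16.63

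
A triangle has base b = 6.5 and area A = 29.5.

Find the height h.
A = ½·b·h  ⇒  h = 2A/b = 2·29.5/6.5 = 59/6.5 ≈ 9.07692

h = 9.077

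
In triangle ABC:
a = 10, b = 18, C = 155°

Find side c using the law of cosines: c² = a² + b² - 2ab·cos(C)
c² = 10² + 18² − 2·10·18·cos(155°)
cos(155°) ≈ -0.906308
c² ≈ 100 + 324 − 360·(-0.906308) ≈ 424 + 326.271 ≈ 750.271
c ≈ √750.271 ≈ 27.3911

c = 27.39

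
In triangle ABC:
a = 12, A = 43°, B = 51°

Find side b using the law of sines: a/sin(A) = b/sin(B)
a/sin(A) = b/sin(B)  ⇒  b = a·sin(B)/sin(A) = 12·sin(51°)/sin(43°)
sin(51°) ≈ 0.777146, sin(43°) ≈ 0.681998
b ≈ 12·0.777146/0.681998 ≈ 9.32575/0.681998 ≈ 13.6742

b = 13.67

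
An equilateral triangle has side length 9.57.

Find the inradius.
r = Area/s with s the semi-perimeter.
Area = (√3/4)·9.57² = (√3/4)·91.5849 ≈ 0.433013·91.5849 ≈ 39.6574
s = 3·9.57/2 = 14.355
r ≈ 39.6574/14.355 ≈ 2.76262
(Equivalently r = side/(2√3) = 9.57/3.4641 ≈ 2.76262.)

r = 2.763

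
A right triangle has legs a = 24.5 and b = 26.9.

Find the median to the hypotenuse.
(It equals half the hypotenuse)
Hypotenuse c = √(a² + b²) = √(600.25 + 723.61) = √1323.86 ≈ 36.3849
Median to hypotenuse = c/2 ≈ 36.3849/2 ≈ 18.1924

Median = 18.19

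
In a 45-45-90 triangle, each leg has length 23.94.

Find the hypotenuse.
In a 45-45-90 triangle the sides are in ratio 1 : 1 : √2, so hypotenuse = leg·√2.
Hypotenuse = 23.94·√2 ≈ 23.94·1.41421 ≈ 33.8563

Hypotenuse = 23.94√2 = 33.86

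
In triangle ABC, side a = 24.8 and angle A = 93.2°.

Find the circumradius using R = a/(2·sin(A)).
R = a/(2·sin(A)) = 24.8/(2·sin(93.2°))
sin(93.2°) ≈ 0.998441
R ≈ 24.8/(2·0.998441) = 24.8/1.99688 ≈ 12.4194

R = 12.42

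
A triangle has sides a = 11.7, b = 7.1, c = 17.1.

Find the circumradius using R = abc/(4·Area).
First find the area with Heron's formula.
s = (11.7 + 7.1 + 17.1)/2 = 17.95
Area = √(s(s−a)(s−b)(s−c)) = √(17.95·6.25·10.85·0.85) ≈ √1034.65 ≈ 32.166
abc = 11.7·7.1·17.1 = 1420.497
R = abc/(4·Area) ≈ 1420.497/(4·32.166) = 1420.497/128.664 ≈ 11.0404

R = 11.04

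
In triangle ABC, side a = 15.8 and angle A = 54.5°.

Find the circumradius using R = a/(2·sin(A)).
R = a/(2·sin(A)) = 15.8/(2·sin(54.5°))
sin(54.5°) ≈ 0.814116
R ≈ 15.8/(2·0.814116) = 15.8/1.62823 ≈ 9.70378

R = 9.704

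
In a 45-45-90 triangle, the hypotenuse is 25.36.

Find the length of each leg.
In a 45-45-90 triangle hypotenuse = leg·√2, so leg = hypotenuse/√2.
Leg = 25.36/√2 ≈ 25.36/1.41421 ≈ 17.9322

Each leg = 17.93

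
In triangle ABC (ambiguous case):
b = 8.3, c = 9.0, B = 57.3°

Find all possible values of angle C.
b/sin(B) = c/sin(C)  ⇒  sin(C) = c·sin(B)/b = 9.0·sin(57.3°)/8.3
sin(57.3°) ≈ 0.841511
sin(C) ≈ 9.0·0.841511/8.3 ≈ 7.5736/8.3 ≈ 0.912482
Candidate 1: C₁ = arcsin(0.912482) ≈ 65.8506°  →  A = 180° − 57.3° − 65.8506° ≈ 56.8494° > 0, valid
Candidate 2: C₂ = 180° − C₁ ≈ 114.149°  →  A = 180° − 57.3° − 114.149° ≈ 8.55057° > 0, valid

C = 65.85° or C = 114.1° (two solutions)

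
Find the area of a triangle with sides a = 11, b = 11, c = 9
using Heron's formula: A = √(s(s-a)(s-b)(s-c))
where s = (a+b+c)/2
s = (11 + 11 + 9)/2 = 31/2 = 15.5
s − a = 4.5, s − b = 4.5, s − c = 6.5
s(s−a)(s−b)(s−c) = 15.5·4.5·4.5·6.5 = 2040.1875
Area = √2040.1875 ≈ 45.1684

s = 15.5, Area = 45.17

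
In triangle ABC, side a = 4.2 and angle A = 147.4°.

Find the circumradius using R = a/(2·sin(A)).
R = a/(2·sin(A)) = 4.2/(2·sin(147.4°))
sin(147.4°) ≈ 0.538771
R ≈ 4.2/(2·0.538771) = 4.2/1.07754 ≈ 3.89776

R = 3.898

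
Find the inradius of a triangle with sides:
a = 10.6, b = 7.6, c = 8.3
r = Area/s where s is the semi-perimeter.
s = (10.6 + 7.6 + 8.3)/2 = 26.5/2 = 13.25
Area = √(s(s−a)(s−b)(s−c)) = √(13.25·2.65·5.65·4.95) ≈ √982.009 ≈ 31.337
r ≈ 31.337/13.25 ≈ 2.36506

r = 2.365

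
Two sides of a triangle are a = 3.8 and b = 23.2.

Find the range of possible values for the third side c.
Triangle inequality: |a − b| < c < a + b
|a − b| = |3.8 − 23.2| = 19.4
a + b = 3.8 + 23.2 = 27

19.4 < c < 27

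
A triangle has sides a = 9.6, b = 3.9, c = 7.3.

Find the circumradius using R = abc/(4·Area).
First find the area with Heron's formula.
s = (9.6 + 3.9 + 7.3)/2 = 10.4
Area = √(s(s−a)(s−b)(s−c)) = √(10.4·0.8·6.5·3.1) ≈ √167.648 ≈ 12.9479
abc = 9.6·3.9·7.3 = 273.312
R = abc/(4·Area) ≈ 273.312/(4·12.9479) = 273.312/51.7916 ≈ 5.27715

R = 5.277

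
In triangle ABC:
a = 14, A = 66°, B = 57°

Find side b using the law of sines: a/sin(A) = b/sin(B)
a/sin(A) = b/sin(B)  ⇒  b = a·sin(B)/sin(A) = 14·sin(57°)/sin(66°)
sin(57°) ≈ 0.838671, sin(66°) ≈ 0.913545
b ≈ 14·0.838671/0.913545 ≈ 11.7414/0.913545 ≈ 12.8525

b = 12.85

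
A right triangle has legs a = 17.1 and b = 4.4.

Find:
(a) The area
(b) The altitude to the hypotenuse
(a) The legs are perpendicular, so Area = ½·a·b = ½·17.1·4.4 = ½·75.24 = 37.62
(b) Hypotenuse c = √(a² + b²) = √(292.41 + 19.36) = √311.77 ≈ 17.657
    Area = ½·c·h_c  ⇒  h_c = 2·Area/c = 75.24/17.657 ≈ 4.2612

Area = 37.62, h_c = 4.261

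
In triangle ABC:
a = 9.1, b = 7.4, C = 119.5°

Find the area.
Two sides and the included angle (SAS): A = ½·a·b·sin(C) = ½·9.1·7.4·sin(119.5°)
sin(119.5°) ≈ 0.870356
A ≈ ½·67.34·0.870356 = 33.67·0.870356 ≈ 29.3049

Area = 29.3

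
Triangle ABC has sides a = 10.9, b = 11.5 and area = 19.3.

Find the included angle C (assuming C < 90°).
Area = ½·a·b·sin(C)  ⇒  sin(C) = 2·Area/(a·b) = 2·19.3/(10.9·11.5) = 38.6/125.35 ≈ 0.307938
C = arcsin(0.307938) ≈ 17.935° (taking the acute solution since C < 90°)

C = 17.93°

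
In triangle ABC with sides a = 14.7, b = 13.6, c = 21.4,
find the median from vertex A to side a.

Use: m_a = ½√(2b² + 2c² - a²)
m_a = ½√(2·13.6² + 2·21.4² − 14.7²) = ½√(2·184.96 + 2·457.96 − 216.09) = ½√(369.92 + 915.92 − 216.09) = ½√1069.75
√1069.75 ≈ 32.707, so m_a ≈ 16.3535

m_a = 16.35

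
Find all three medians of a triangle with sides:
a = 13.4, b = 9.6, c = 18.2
Median formula: m_a = ½√(2b² + 2c² − a²) (and cyclically). a² = 179.56, b² = 92.16, c² = 331.24.
m_a = ½√(2·92.16 + 2·331.24 − 179.56) = ½√667.24 ≈ ½·25.831 ≈ 12.9155
m_b = ½√(2·179.56 + 2·331.24 − 92.16) = ½√929.44 ≈ ½·30.4867 ≈ 15.2434
m_c = ½√(2·179.56 + 2·92.16 − 331.24) = ½√212.2 ≈ ½·14.5671 ≈ 7.28354

m_a = 12.92, m_b = 15.24, m_c = 7.284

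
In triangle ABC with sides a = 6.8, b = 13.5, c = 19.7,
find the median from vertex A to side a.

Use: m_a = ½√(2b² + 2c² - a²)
m_a = ½√(2·13.5² + 2·19.7² − 6.8²) = ½√(2·182.25 + 2·388.09 − 46.24) = ½√(364.5 + 776.18 − 46.24) = ½√1094.44
√1094.44 ≈ 33.0823, so m_a ≈ 16.5412

m_a = 16.54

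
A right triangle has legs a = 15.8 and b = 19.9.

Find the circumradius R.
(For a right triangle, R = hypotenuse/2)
Hypotenuse c = √(a² + b²) = √(249.64 + 396.01) = √645.65 ≈ 25.4096
R = c/2 ≈ 25.4096/2 ≈ 12.7048

R = 12.7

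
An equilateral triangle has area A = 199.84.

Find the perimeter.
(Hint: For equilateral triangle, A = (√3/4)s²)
A = (√3/4)s²  ⇒  s² = 4A/√3 = 4·199.84/√3 = 799.36/1.73205 ≈ 461.511
s ≈ √461.511 ≈ 21.4828
Perimeter = 3s ≈ 3·21.4828 ≈ 64.4484

Perimeter = 64.45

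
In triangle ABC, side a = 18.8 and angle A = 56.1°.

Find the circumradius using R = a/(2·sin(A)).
R = a/(2·sin(A)) = 18.8/(2·sin(56.1°))
sin(56.1°) ≈ 0.830012
R ≈ 18.8/(2·0.830012) = 18.8/1.66002 ≈ 11.3251

R = 11.33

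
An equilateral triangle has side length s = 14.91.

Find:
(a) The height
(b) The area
(a) The height splits the triangle into two 30-60-90 halves: h = s·√3/2 = 14.91·1.73205/2 ≈ 25.8249/2 ≈ 12.9124
(b) Area = (√3/4)·s² = (√3/4)·14.91² = (√3/4)·222.3081 ≈ 0.433013·222.3081 ≈ 96.2622

Height = 12.91, Area = 96.26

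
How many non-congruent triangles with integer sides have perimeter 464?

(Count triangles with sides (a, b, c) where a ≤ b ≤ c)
Let a ≤ b ≤ c with a + b + c = 464. The only binding inequality is a + b > c, i.e. 464 − c > c, so c < 464/2; and c ≥ 464/3 since c is the largest side.
So 155 ≤ c ≤ 231. For each c, b runs from ⌈(464 − c)/2⌉ up to c (then a = 464 − b − c satisfies 1 ≤ a ≤ b automatically), giving c − ⌈(464 − c)/2⌉ + 1 choices.
Summing over c: 1 + 3 + 4 + 6 + … + 114 + 115  (77 terms, c = 155, …, 231) = 4485
Check (closed form: nearest integer to p²/48 for even p, (p+3)²/48 for odd p): 464²/48 = 215296/48 ≈ 4485.33 → 4485

4485 triangles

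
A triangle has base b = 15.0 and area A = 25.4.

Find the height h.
A = ½·b·h  ⇒  h = 2A/b = 2·25.4/15.0 = 50.8/15.0 ≈ 3.38667

h = 3.387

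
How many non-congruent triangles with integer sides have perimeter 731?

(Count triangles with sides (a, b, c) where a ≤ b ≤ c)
Let a ≤ b ≤ c with a + b + c = 731. The only binding inequality is a + b > c, i.e. 731 − c > c, so c < 731/2; and c ≥ 731/3 since c is the largest side.
So 244 ≤ c ≤ 365. For each c, b runs from ⌈(731 − c)/2⌉ up to c (then a = 731 − b − c satisfies 1 ≤ a ≤ b automatically), giving c − ⌈(731 − c)/2⌉ + 1 choices.
Summing over c: 1 + 3 + 4 + 6 + … + 181 + 183  (122 terms, c = 244, …, 365) = 11224
Check (closed form: nearest integer to p²/48 for even p, (p+3)²/48 for odd p): (731+3)²/48 = 734²/48 = 538756/48 ≈ 11224.08 → 11224

11224 triangles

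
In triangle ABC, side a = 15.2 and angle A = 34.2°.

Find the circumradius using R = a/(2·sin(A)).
R = a/(2·sin(A)) = 15.2/(2·sin(34.2°))
sin(34.2°) ≈ 0.562083
R ≈ 15.2/(2·0.562083) = 15.2/1.12417 ≈ 13.5211

R = 13.52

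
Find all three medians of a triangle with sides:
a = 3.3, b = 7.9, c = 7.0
Median formula: m_a = ½√(2b² + 2c² − a²) (and cyclically). a² = 10.89, b² = 62.41, c² = 49.
m_a = ½√(2·62.41 + 2·49 − 10.89) = ½√211.93 ≈ ½·14.5578 ≈ 7.27891
m_b = ½√(2·10.89 + 2·49 − 62.41) = ½√57.37 ≈ ½·7.5743 ≈ 3.78715
m_c = ½√(2·10.89 + 2·62.41 − 49) = ½√97.6 ≈ ½·9.87927 ≈ 4.93964

m_a = 7.279, m_b = 3.787, m_c = 4.94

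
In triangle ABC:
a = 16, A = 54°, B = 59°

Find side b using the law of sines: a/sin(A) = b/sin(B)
a/sin(A) = b/sin(B)  ⇒  b = a·sin(B)/sin(A) = 16·sin(59°)/sin(54°)
sin(59°) ≈ 0.857167, sin(54°) ≈ 0.809017
b ≈ 16·0.857167/0.809017 ≈ 13.7147/0.809017 ≈ 16.9523

b = 16.95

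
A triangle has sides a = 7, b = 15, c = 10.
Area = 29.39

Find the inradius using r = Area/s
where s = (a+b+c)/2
s = (7 + 15 + 10)/2 = 32/2 = 16
r = Area/s = 29.39/16 ≈ 1.83688

r = 1.837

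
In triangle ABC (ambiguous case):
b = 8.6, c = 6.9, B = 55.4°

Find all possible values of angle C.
b/sin(B) = c/sin(C)  ⇒  sin(C) = c·sin(B)/b = 6.9·sin(55.4°)/8.6
sin(55.4°) ≈ 0.823136
sin(C) ≈ 6.9·0.823136/8.6 ≈ 5.67964/8.6 ≈ 0.660423
Candidate 1: C₁ = arcsin(0.660423) ≈ 41.3322°  →  A = 180° − 55.4° − 41.3322° ≈ 83.2678° > 0, valid
Candidate 2: C₂ = 180° − C₁ ≈ 138.668°  →  A = 180° − 55.4° − 138.668° ≈ -14.0678° ≤ 0, not a valid triangle

C = 41.33° (one solution)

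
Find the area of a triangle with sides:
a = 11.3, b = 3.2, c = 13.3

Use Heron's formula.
s = (11.3 + 3.2 + 13.3)/2 = 27.8/2 = 13.9
s − a = 2.6, s − b = 10.7, s − c = 0.6
s(s−a)(s−b)(s−c) = 13.9·2.6·10.7·0.6 ≈ 232.019
Area = √232.019 ≈ 15.2322

Area = 15.23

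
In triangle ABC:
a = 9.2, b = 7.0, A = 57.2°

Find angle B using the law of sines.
a/sin(A) = b/sin(B)  ⇒  sin(B) = b·sin(A)/a = 7.0·sin(57.2°)/9.2
sin(57.2°) ≈ 0.840567
sin(B) ≈ 7.0·0.840567/9.2 ≈ 5.88397/9.2 ≈ 0.639562
B = arcsin(0.639562) ≈ 39.7591°
(Since b ≤ a we need B ≤ A, so the obtuse alternative 180° − 39.7591° ≈ 140.241° is rejected.)

B = 39.76°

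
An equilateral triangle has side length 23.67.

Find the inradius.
r = Area/s with s the semi-perimeter.
Area = (√3/4)·23.67² = (√3/4)·560.2689 ≈ 0.433013·560.2689 ≈ 242.604
s = 3·23.67/2 = 35.505
r ≈ 242.604/35.505 ≈ 6.83294
(Equivalently r = side/(2√3) = 23.67/3.4641 ≈ 6.83294.)

r = 6.833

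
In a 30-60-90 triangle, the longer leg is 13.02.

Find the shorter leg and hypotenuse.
In a 30-60-90 triangle the sides are in ratio 1 : √3 : 2, so short leg = long leg/√3 and hypotenuse = 2·(short leg).
Short leg = 13.02/√3 ≈ 13.02/1.73205 ≈ 7.5171
Hypotenuse = 2·7.5171 ≈ 15.0342

Short leg = 7.517, Hypotenuse = 15.03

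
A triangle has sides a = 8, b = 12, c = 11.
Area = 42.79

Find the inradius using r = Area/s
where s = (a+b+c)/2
s = (8 + 12 + 11)/2 = 31/2 = 15.5
r = Area/s = 42.79/15.5 ≈ 2.76065

r = 2.761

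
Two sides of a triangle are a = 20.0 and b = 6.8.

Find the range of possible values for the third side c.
Triangle inequality: |a − b| < c < a + b
|a − b| = |20.0 − 6.8| = 13.2
a + b = 20.0 + 6.8 = 26.8

13.2 < c < 26.8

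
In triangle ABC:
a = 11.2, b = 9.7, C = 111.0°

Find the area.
Two sides and the included angle (SAS): A = ½·a·b·sin(C) = ½·11.2·9.7·sin(111.0°)
sin(111.0°) ≈ 0.93358
A ≈ ½·108.64·0.93358 = 54.32·0.93358 ≈ 50.7121

Area = 50.71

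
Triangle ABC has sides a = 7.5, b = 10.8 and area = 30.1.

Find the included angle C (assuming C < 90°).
Area = ½·a·b·sin(C)  ⇒  sin(C) = 2·Area/(a·b) = 2·30.1/(7.5·10.8) = 60.2/81 ≈ 0.74321
C = arcsin(0.74321) ≈ 48.0056° (taking the acute solution since C < 90°)

C = 48.01°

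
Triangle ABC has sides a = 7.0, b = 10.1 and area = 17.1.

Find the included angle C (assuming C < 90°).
Area = ½·a·b·sin(C)  ⇒  sin(C) = 2·Area/(a·b) = 2·17.1/(7.0·10.1) = 34.2/70.7 ≈ 0.483734
C = arcsin(0.483734) ≈ 28.9296° (taking the acute solution since C < 90°)

C = 28.93°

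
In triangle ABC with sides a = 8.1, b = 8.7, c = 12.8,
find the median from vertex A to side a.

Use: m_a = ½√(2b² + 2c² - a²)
m_a = ½√(2·8.7² + 2·12.8² − 8.1²) = ½√(2·75.69 + 2·163.84 − 65.61) = ½√(151.38 + 327.68 − 65.61) = ½√413.45
√413.45 ≈ 20.3335, so m_a ≈ 10.1667

m_a = 10.17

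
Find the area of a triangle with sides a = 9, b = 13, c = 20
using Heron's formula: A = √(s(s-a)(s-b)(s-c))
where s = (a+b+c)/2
s = (9 + 13 + 20)/2 = 42/2 = 21
s − a = 12, s − b = 8, s − c = 1
s(s−a)(s−b)(s−c) = 21·12·8·1 = 2016
Area = √2016 ≈ 44.8999

s = 21.0, Area = 44.9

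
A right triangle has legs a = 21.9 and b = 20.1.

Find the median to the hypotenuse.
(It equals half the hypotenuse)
Hypotenuse c = √(a² + b²) = √(479.61 + 404.01) = √883.62 ≈ 29.7257
Median to hypotenuse = c/2 ≈ 29.7257/2 ≈ 14.8629

Median = 14.86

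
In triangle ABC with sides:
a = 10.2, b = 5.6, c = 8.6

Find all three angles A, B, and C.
Law of cosines for each angle (a² = 104.04, b² = 31.36, c² = 73.96):
cos(A) = (b² + c² − a²)/(2bc) = (31.36 + 73.96 − 104.04)/(2·5.6·8.6) = 1.28/96.32 ≈ 0.013289  ⇒  A ≈ 89.2386°
cos(B) = (a² + c² − b²)/(2ac) = (104.04 + 73.96 − 31.36)/(2·10.2·8.6) = 146.64/175.44 ≈ 0.835841  ⇒  B ≈ 33.2965°
cos(C) = (a² + b² − c²)/(2ab) = (104.04 + 31.36 − 73.96)/(2·10.2·5.6) = 61.44/114.24 ≈ 0.537815  ⇒  C ≈ 57.465°
Check: A + B + C ≈ 180°

A = 89.24°, B = 33.3°, C = 57.46°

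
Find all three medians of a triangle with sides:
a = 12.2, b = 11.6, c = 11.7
Median formula: m_a = ½√(2b² + 2c² − a²) (and cyclically). a² = 148.84, b² = 134.56, c² = 136.89.
m_a = ½√(2·134.56 + 2·136.89 − 148.84) = ½√394.06 ≈ ½·19.8509 ≈ 9.92547
m_b = ½√(2·148.84 + 2·136.89 − 134.56) = ½√436.9 ≈ ½·20.9022 ≈ 10.4511
m_c = ½√(2·148.84 + 2·134.56 − 136.89) = ½√429.91 ≈ ½·20.7343 ≈ 10.3671

m_a = 9.925, m_b = 10.45, m_c = 10.37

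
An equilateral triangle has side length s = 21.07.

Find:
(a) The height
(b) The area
(a) The height splits the triangle into two 30-60-90 halves: h = s·√3/2 = 21.07·1.73205/2 ≈ 36.4943/2 ≈ 18.2472
(b) Area = (√3/4)·s² = (√3/4)·21.07² = (√3/4)·443.9449 ≈ 0.433013·443.9449 ≈ 192.234

Height = 18.25, Area = 192.2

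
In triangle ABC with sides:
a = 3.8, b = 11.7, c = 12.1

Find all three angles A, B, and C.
Law of cosines for each angle (a² = 14.44, b² = 136.89, c² = 146.41):
cos(A) = (b² + c² − a²)/(2bc) = (136.89 + 146.41 − 14.44)/(2·11.7·12.1) = 268.86/283.14 ≈ 0.949566  ⇒  A ≈ 18.2744°
cos(B) = (a² + c² − b²)/(2ac) = (14.44 + 146.41 − 136.89)/(2·3.8·12.1) = 23.96/91.96 ≈ 0.260548  ⇒  B ≈ 74.8974°
cos(C) = (a² + b² − c²)/(2ab) = (14.44 + 136.89 − 146.41)/(2·3.8·11.7) = 4.92/88.92 ≈ 0.0553306  ⇒  C ≈ 86.8282°
Check: A + B + C ≈ 180°

A = 18.27°, B = 74.9°, C = 86.83°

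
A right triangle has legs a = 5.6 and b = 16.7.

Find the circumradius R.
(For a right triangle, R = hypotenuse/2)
Hypotenuse c = √(a² + b²) = √(31.36 + 278.89) = √310.25 ≈ 17.6139
R = c/2 ≈ 17.6139/2 ≈ 8.80696

R = 8.807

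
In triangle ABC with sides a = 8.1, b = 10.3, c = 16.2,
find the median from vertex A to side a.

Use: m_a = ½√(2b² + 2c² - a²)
m_a = ½√(2·10.3² + 2·16.2² − 8.1²) = ½√(2·106.09 + 2·262.44 − 65.61) = ½√(212.18 + 524.88 − 65.61) = ½√671.45
√671.45 ≈ 25.9124, so m_a ≈ 12.9562

m_a = 12.96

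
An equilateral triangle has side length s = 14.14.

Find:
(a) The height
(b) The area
(a) The height splits the triangle into two 30-60-90 halves: h = s·√3/2 = 14.14·1.73205/2 ≈ 24.4912/2 ≈ 12.2456
(b) Area = (√3/4)·s² = (√3/4)·14.14² = (√3/4)·199.9396 ≈ 0.433013·199.9396 ≈ 86.5764

Height = 12.25, Area = 86.58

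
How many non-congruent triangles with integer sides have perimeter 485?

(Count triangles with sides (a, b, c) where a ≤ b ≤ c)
Let a ≤ b ≤ c with a + b + c = 485. The only binding inequality is a + b > c, i.e. 485 − c > c, so c < 485/2; and c ≥ 485/3 since c is the largest side.
So 162 ≤ c ≤ 242. For each c, b runs from ⌈(485 − c)/2⌉ up to c (then a = 485 − b − c satisfies 1 ≤ a ≤ b automatically), giving c − ⌈(485 − c)/2⌉ + 1 choices.
Summing over c: 1 + 3 + 4 + 6 + … + 120 + 121  (81 terms, c = 162, …, 242) = 4961
Check (closed form: nearest integer to p²/48 for even p, (p+3)²/48 for odd p): (485+3)²/48 = 488²/48 = 238144/48 ≈ 4961.33 → 4961

4961 triangles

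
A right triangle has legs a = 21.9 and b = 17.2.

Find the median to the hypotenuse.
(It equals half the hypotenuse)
Hypotenuse c = √(a² + b²) = √(479.61 + 295.84) = √775.45 ≈ 27.8469
Median to hypotenuse = c/2 ≈ 27.8469/2 ≈ 13.9235

Median = 13.92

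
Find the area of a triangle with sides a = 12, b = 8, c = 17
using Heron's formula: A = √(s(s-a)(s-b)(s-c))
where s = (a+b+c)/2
s = (12 + 8 + 17)/2 = 37/2 = 18.5
s − a = 6.5, s − b = 10.5, s − c = 1.5
s(s−a)(s−b)(s−c) = 18.5·6.5·10.5·1.5 = 1893.9375
Area = √1893.9375 ≈ 43.5194

s = 18.5, Area = 43.52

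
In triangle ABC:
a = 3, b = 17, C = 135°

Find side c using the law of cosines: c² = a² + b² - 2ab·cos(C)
c² = 3² + 17² − 2·3·17·cos(135°)
cos(135°) ≈ -0.707107
c² ≈ 9 + 289 − 102·(-0.707107) ≈ 298 + 72.1249 ≈ 370.125
c ≈ √370.125 ≈ 19.2386

c = 19.24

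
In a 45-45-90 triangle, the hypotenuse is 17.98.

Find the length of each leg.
In a 45-45-90 triangle hypotenuse = leg·√2, so leg = hypotenuse/√2.
Leg = 17.98/√2 ≈ 17.98/1.41421 ≈ 12.7138

Each leg = 12.71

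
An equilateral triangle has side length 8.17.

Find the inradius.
r = Area/s with s the semi-perimeter.
Area = (√3/4)·8.17² = (√3/4)·66.7489 ≈ 0.433013·66.7489 ≈ 28.9031
s = 3·8.17/2 = 12.255
r ≈ 28.9031/12.255 ≈ 2.35848
(Equivalently r = side/(2√3) = 8.17/3.4641 ≈ 2.35848.)

r = 2.358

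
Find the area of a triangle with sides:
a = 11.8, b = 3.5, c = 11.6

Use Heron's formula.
s = (11.8 + 3.5 + 11.6)/2 = 26.9/2 = 13.45
s − a = 1.65, s − b = 9.95, s − c = 1.85
s(s−a)(s−b)(s−c) = 13.45·1.65·9.95·1.85 ≈ 408.508
Area = √408.508 ≈ 20.2116

Area = 20.21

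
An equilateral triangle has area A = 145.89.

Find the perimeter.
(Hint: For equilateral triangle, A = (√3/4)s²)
A = (√3/4)s²  ⇒  s² = 4A/√3 = 4·145.89/√3 = 583.56/1.73205 ≈ 336.919
s ≈ √336.919 ≈ 18.3553
Perimeter = 3s ≈ 3·18.3553 ≈ 55.066

Perimeter = 55.07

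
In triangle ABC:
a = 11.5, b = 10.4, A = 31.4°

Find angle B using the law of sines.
a/sin(A) = b/sin(B)  ⇒  sin(B) = b·sin(A)/a = 10.4·sin(31.4°)/11.5
sin(31.4°) ≈ 0.52101
sin(B) ≈ 10.4·0.52101/11.5 ≈ 5.4185/11.5 ≈ 0.471174
B = arcsin(0.471174) ≈ 28.1105°
(Since b ≤ a we need B ≤ A, so the obtuse alternative 180° − 28.1105° ≈ 151.889° is rejected.)

B = 28.11°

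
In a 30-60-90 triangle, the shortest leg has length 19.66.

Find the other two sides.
In a 30-60-90 triangle the sides are in ratio 1 : √3 : 2 (short leg : long leg : hypotenuse).
Long leg = 19.66·√3 ≈ 19.66·1.73205 ≈ 34.0521
Hypotenuse = 2·19.66 = 39.32

Long leg = 19.66√3 = 34.05, Hypotenuse = 39.32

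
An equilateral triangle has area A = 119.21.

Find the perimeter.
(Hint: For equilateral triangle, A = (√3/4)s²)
A = (√3/4)s²  ⇒  s² = 4A/√3 = 4·119.21/√3 = 476.84/1.73205 ≈ 275.304
s ≈ √275.304 ≈ 16.5923
Perimeter = 3s ≈ 3·16.5923 ≈ 49.7768

Perimeter = 49.78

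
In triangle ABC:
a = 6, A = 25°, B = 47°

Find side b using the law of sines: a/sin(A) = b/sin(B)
a/sin(A) = b/sin(B)  ⇒  b = a·sin(B)/sin(A) = 6·sin(47°)/sin(25°)
sin(47°) ≈ 0.731354, sin(25°) ≈ 0.422618
b ≈ 6·0.731354/0.422618 ≈ 4.38812/0.422618 ≈ 10.3832

b = 10.38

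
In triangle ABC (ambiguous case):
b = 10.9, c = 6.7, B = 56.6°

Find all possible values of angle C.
b/sin(B) = c/sin(C)  ⇒  sin(C) = c·sin(B)/b = 6.7·sin(56.6°)/10.9
sin(56.6°) ≈ 0.834848
sin(C) ≈ 6.7·0.834848/10.9 ≈ 5.59348/10.9 ≈ 0.513163
Candidate 1: C₁ = arcsin(0.513163) ≈ 30.8748°  →  A = 180° − 56.6° − 30.8748° ≈ 92.5252° > 0, valid
Candidate 2: C₂ = 180° − C₁ ≈ 149.125°  →  A = 180° − 56.6° − 149.125° ≈ -25.7252° ≤ 0, not a valid triangle

C = 30.87° (one solution)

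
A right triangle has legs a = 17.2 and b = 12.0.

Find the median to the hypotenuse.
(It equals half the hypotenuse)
Hypotenuse c = √(a² + b²) = √(295.84 + 144) = √439.84 ≈ 20.9724
Median to hypotenuse = c/2 ≈ 20.9724/2 ≈ 10.4862

Median = 10.49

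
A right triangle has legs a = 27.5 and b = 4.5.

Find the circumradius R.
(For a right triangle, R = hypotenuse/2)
Hypotenuse c = √(a² + b²) = √(756.25 + 20.25) = √776.5 ≈ 27.8657
R = c/2 ≈ 27.8657/2 ≈ 13.9329

R = 13.93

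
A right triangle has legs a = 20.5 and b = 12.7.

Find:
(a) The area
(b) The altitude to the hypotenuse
(a) The legs are perpendicular, so Area = ½·a·b = ½·20.5·12.7 = ½·260.35 = 130.175
(b) Hypotenuse c = √(a² + b²) = √(420.25 + 161.29) = √581.54 ≈ 24.1151
    Area = ½·c·h_c  ⇒  h_c = 2·Area/c = 260.35/24.1151 ≈ 10.7961

Area = 130.175, h_c = 10.8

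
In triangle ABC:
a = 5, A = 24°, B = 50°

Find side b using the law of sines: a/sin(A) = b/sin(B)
a/sin(A) = b/sin(B)  ⇒  b = a·sin(B)/sin(A) = 5·sin(50°)/sin(24°)
sin(50°) ≈ 0.766044, sin(24°) ≈ 0.406737
b ≈ 5·0.766044/0.406737 ≈ 3.83022/0.406737 ≈ 9.41696

b = 9.417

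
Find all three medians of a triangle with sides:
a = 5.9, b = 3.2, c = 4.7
Median formula: m_a = ½√(2b² + 2c² − a²) (and cyclically). a² = 34.81, b² = 10.24, c² = 22.09.
m_a = ½√(2·10.24 + 2·22.09 − 34.81) = ½√29.85 ≈ ½·5.46352 ≈ 2.73176
m_b = ½√(2·34.81 + 2·22.09 − 10.24) = ½√103.56 ≈ ½·10.1764 ≈ 5.08822
m_c = ½√(2·34.81 + 2·10.24 − 22.09) = ½√68.01 ≈ ½·8.24682 ≈ 4.12341

m_a = 2.732, m_b = 5.088, m_c = 4.123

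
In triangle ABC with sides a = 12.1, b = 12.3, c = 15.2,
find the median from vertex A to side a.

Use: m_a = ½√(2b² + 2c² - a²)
m_a = ½√(2·12.3² + 2·15.2² − 12.1²) = ½√(2·151.29 + 2·231.04 − 146.41) = ½√(302.58 + 462.08 − 146.41) = ½√618.25
√618.25 ≈ 24.8646, so m_a ≈ 12.4323

m_a = 12.43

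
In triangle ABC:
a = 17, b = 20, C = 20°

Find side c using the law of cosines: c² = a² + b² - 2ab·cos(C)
c² = 17² + 20² − 2·17·20·cos(20°)
cos(20°) ≈ 0.939693
c² ≈ 289 + 400 − 680·(0.939693) ≈ 689 − 638.991 ≈ 50.009
c ≈ √50.009 ≈ 7.07171

c = 7.072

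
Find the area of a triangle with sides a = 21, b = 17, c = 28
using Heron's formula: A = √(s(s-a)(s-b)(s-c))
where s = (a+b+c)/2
s = (21 + 17 + 28)/2 = 66/2 = 33
s − a = 12, s − b = 16, s − c = 5
s(s−a)(s−b)(s−c) = 33·12·16·5 = 31680
Area = √31680 ≈ 177.989

s = 33.0, Area = 178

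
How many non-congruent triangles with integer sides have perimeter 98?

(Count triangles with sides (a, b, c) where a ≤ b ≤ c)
Let a ≤ b ≤ c with a + b + c = 98. The only binding inequality is a + b > c, i.e. 98 − c > c, so c < 98/2; and c ≥ 98/3 since c is the largest side.
So 33 ≤ c ≤ 48. For each c, b runs from ⌈(98 − c)/2⌉ up to c (then a = 98 − b − c satisfies 1 ≤ a ≤ b automatically), giving c − ⌈(98 − c)/2⌉ + 1 choices.
Summing over c: 1 + 3 + 4 + 6 + … + 22 + 24  (16 terms, c = 33, …, 48) = 200
Check (closed form: nearest integer to p²/48 for even p, (p+3)²/48 for odd p): 98²/48 = 9604/48 ≈ 200.08 → 200

200 triangles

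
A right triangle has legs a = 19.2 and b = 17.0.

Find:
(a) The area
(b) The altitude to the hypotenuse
(a) The legs are perpendicular, so Area = ½·a·b = ½·19.2·17.0 = ½·326.4 = 163.2
(b) Hypotenuse c = √(a² + b²) = √(368.64 + 289) = √657.64 ≈ 25.6445
    Area = ½·c·h_c  ⇒  h_c = 2·Area/c = 326.4/25.6445 ≈ 12.7279

Area = 163.2, h_c = 12.73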